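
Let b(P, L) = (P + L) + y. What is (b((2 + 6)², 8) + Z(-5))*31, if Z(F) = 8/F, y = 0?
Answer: 10912/5 ≈ 2182.4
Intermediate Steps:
b(P, L) = L + P (b(P, L) = (P + L) + 0 = (L + P) + 0 = L + P)
(b((2 + 6)², 8) + Z(-5))*31 = ((8 + (2 + 6)²) + 8/(-5))*31 = ((8 + 8²) + 8*(-⅕))*31 = ((8 + 64) - 8/5)*31 = (72 - 8/5)*31 = (352/5)*31 = 10912/5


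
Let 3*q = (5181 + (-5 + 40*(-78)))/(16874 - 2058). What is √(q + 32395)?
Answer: √250001772153/2778 ≈ 179.99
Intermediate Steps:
q = 257/5556 (q = ((5181 + (-5 + 40*(-78)))/(16874 - 2058))/3 = ((5181 + (-5 - 3120))/14816)/3 = ((5181 - 3125)*(1/14816))/3 = (2056*(1/14816))/3 = (⅓)*(257/1852) = 257/5556 ≈ 0.046256)
√(q + 32395) = √(257/5556 + 32395) = √(179986877/5556) = √250001772153/2778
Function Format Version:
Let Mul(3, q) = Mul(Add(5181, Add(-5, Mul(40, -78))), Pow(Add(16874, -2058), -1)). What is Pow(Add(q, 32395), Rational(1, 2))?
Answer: Mul(Rational(1, 2778), Pow(250001772153, Rational(1, 2))) ≈ 179.99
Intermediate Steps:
q = Rational(257, 5556) (q = Mul(Rational(1, 3), Mul(Add(5181, Add(-5, Mul(40, -78))), Pow(Add(16874, -2058), -1))) = Mul(Rational(1, 3), Mul(Add(5181, Add(-5, -3120)), Pow(14816, -1))) = Mul(Rational(1, 3), Mul(Add(5181, -3125), Rational(1, 14816))) = Mul(Rational(1, 3), Mul(2056, Rational(1, 14816))) = Mul(Rational(1, 3), Rational(257, 1852)) = Rational(257, 5556) ≈ 0.046256)
Pow(Add(q, 32395), Rational(1, 2)) = Pow(Add(Rational(257, 5556), 32395), Rational(1, 2)) = Pow(Rational(179986877, 5556), Rational(1, 2)) = Mul(Rational(1, 2778), Pow(250001772153, Rational(1, 2)))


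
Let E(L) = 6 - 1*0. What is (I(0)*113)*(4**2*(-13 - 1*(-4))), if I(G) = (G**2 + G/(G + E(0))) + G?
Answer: 0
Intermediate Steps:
E(L) = 6 (E(L) = 6 + 0 = 6)
I(G) = G + G**2 + G/(6 + G) (I(G) = (G**2 + G/(G + 6)) + G = (G**2 + G/(6 + G)) + G = G + G**2 + G/(6 + G))
(I(0)*113)*(4**2*(-13 - 1*(-4))) = ((0*(7 + 0**2 + 7*0)/(6 + 0))*113)*(4**2*(-13 - 1*(-4))) = ((0*(7 + 0 + 0)/6)*113)*(16*(-13 + 4)) = ((0*(1/6)*7)*113)*(16*(-9)) = (0*113)*(-144) = 0*(-144) = 0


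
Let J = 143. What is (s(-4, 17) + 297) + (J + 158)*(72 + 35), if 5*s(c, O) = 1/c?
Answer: 650079/20 ≈ 32504.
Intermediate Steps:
s(c, O) = 1/(5*c)
(s(-4, 17) + 297) + (J + 158)*(72 + 35) = ((⅕)/(-4) + 297) + (143 + 158)*(72 + 35) = ((⅕)*(-¼) + 297) + 301*107 = (-1/20 + 297) + 32207 = 5939/20 + 32207 = 650079/20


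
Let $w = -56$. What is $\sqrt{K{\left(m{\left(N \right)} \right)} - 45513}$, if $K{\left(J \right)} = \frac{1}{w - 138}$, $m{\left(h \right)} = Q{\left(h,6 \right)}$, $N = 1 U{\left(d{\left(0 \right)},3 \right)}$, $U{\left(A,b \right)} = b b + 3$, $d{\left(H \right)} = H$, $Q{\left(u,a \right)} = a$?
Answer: $\frac{i \sqrt{1712927462}}{194} \approx 213.34 i$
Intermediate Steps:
$U{\left(A,b \right)} = 3 + b^{2}$ ($U{\left(A,b \right)} = b^{2} + 3 = 3 + b^{2}$)
$N = 12$ ($N = 1 \left(3 + 3^{2}\right) = 1 \left(3 + 9\right) = 1 \cdot 12 = 12$)
$m{\left(h \right)} = 6$
$K{\left(J \right)} = - \frac{1}{194}$ ($K{\left(J \right)} = \frac{1}{-56 - 138} = \frac{1}{-194} = - \frac{1}{194}$)
$\sqrt{K{\left(m{\left(N \right)} \right)} - 45513} = \sqrt{- \frac{1}{194} - 45513} = \sqrt{- \frac{8829523}{194}} = \frac{i \sqrt{1712927462}}{194}$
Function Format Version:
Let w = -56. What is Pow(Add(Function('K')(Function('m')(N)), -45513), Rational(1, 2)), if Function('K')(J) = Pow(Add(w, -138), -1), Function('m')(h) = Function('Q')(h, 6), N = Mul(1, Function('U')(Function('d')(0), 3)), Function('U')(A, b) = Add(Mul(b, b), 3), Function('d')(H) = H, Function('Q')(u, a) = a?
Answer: Mul(Rational(1, 194), I, Pow(1712927462, Rational(1, 2))) ≈ Mul(213.34, I)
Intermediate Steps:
Function('U')(A, b) = Add(3, Pow(b, 2)) (Function('U')(A, b) = Add(Pow(b, 2), 3) = Add(3, Pow(b, 2)))
N = 12 (N = Mul(1, Add(3, Pow(3, 2))) = Mul(1, Add(3, 9)) = Mul(1, 12) = 12)
Function('m')(h) = 6
Function('K')(J) = Rational(-1, 194) (Function('K')(J) = Pow(Add(-56, -138), -1) = Pow(-194, -1) = Rational(-1, 194))
Pow(Add(Function('K')(Function('m')(N)), -45513), Rational(1, 2)) = Pow(Add(Rational(-1, 194), -45513), Rational(1, 2)) = Pow(Rational(-8829523, 194), Rational(1, 2)) = Mul(Rational(1, 194), I, Pow(1712927462, Rational(1, 2)))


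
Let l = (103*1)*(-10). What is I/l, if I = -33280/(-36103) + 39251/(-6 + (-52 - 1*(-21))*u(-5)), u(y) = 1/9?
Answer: 12750880877/3160817650 ≈ 4.0340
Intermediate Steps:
u(y) = 1/9
I = -12750880877/3068755 (I = -33280/(-36103) + 39251/(-6 + (-52 - 1*(-21))*(1/9)) = -33280*(-1/36103) + 39251/(-6 + (-52 + 21)*(1/9)) = 33280/36103 + 39251/(-6 - 31*1/9) = 33280/36103 + 39251/(-6 - 31/9) = 33280/36103 + 39251/(-85/9) = 33280/36103 + 39251*(-9/85) = 33280/36103 - 353259/85 = -12750880877/3068755 ≈ -4155.1)
l = -1030 (l = 103*(-10) = -1030)
I/l = -12750880877/3068755/(-1030) = -12750880877/3068755*(-1/1030) = 12750880877/3160817650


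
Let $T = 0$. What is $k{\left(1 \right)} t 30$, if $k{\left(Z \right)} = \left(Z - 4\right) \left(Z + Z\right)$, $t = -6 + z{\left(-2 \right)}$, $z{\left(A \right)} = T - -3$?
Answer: $540$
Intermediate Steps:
$z{\left(A \right)} = 3$ ($z{\left(A \right)} = 0 - -3 = 0 + 3 = 3$)
$t = -3$ ($t = -6 + 3 = -3$)
$k{\left(Z \right)} = 2 Z \left(-4 + Z\right)$ ($k{\left(Z \right)} = \left(-4 + Z\right) 2 Z = 2 Z \left(-4 + Z\right)$)
$k{\left(1 \right)} t 30 = 2 \cdot 1 \left(-4 + 1\right) \left(-3\right) 30 = 2 \cdot 1 \left(-3\right) \left(-3\right) 30 = \left(-6\right) \left(-3\right) 30 = 18 \cdot 30 = 540$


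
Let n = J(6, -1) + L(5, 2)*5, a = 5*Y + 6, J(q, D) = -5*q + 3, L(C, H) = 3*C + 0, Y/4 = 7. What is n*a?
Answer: 7008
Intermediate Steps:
Y = 28 (Y = 4*7 = 28)
L(C, H) = 3*C
J(q, D) = 3 - 5*q
a = 146 (a = 5*28 + 6 = 140 + 6 = 146)
n = 48 (n = (3 - 5*6) + (3*5)*5 = (3 - 30) + 15*5 = -27 + 75 = 48)
n*a = 48*146 = 7008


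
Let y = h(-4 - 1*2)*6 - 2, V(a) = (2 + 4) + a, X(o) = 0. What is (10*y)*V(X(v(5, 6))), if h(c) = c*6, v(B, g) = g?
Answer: -13080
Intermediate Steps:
h(c) = 6*c
V(a) = 6 + a
y = -218 (y = (6*(-4 - 1*2))*6 - 2 = (6*(-4 - 2))*6 - 2 = (6*(-6))*6 - 2 = -36*6 - 2 = -216 - 2 = -218)
(10*y)*V(X(v(5, 6))) = (10*(-218))*(6 + 0) = -2180*6 = -13080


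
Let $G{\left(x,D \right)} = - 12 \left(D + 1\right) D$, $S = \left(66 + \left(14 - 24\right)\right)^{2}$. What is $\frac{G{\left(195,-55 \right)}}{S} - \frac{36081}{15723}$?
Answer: $- \frac{9354413}{684824} \approx -13.66$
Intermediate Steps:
$S = 3136$ ($S = \left(66 - 10\right)^{2} = 56^{2} = 3136$)
$G{\left(x,D \right)} = - 12 D \left(1 + D\right)$ ($G{\left(x,D \right)} = - 12 \left(1 + D\right) D = - 12 D \left(1 + D\right)$)
$\frac{G{\left(195,-55 \right)}}{S} - \frac{36081}{15723} = \frac{\left(-12\right) \left(-55\right) \left(1 - 55\right)}{3136} - \frac{36081}{15723} = \left(-12\right) \left(-55\right) \left(-54\right) \frac{1}{3136} - \frac{4009}{1747} = \left(-35640\right) \frac{1}{3136} - \frac{4009}{1747} = - \frac{4455}{392} - \frac{4009}{1747} = - \frac{9354413}{684824}$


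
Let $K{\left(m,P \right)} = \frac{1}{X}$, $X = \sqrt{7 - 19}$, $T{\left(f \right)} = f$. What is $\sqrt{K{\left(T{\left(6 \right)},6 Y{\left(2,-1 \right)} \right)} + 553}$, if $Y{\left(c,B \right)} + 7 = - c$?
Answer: $\frac{\sqrt{19908 - 6 i \sqrt{3}}}{6} \approx 23.516 - 0.0061379 i$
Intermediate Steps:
$X = 2 i \sqrt{3}$ ($X = \sqrt{-12} = 2 i \sqrt{3} \approx 3.4641 i$)
$Y{\left(c,B \right)} = -7 - c$
$K{\left(m,P \right)} = - \frac{i \sqrt{3}}{6}$ ($K{\left(m,P \right)} = \frac{1}{2 i \sqrt{3}} = - \frac{i \sqrt{3}}{6}$)
$\sqrt{K{\left(T{\left(6 \right)},6 Y{\left(2,-1 \right)} \right)} + 553} = \sqrt{- \frac{i \sqrt{3}}{6} + 553} = \sqrt{553 - \frac{i \sqrt{3}}{6}}$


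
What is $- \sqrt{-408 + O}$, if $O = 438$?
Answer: $- \sqrt{30} \approx -5.4772$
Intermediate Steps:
$- \sqrt{-408 + O} = - \sqrt{-408 + 438} = - \sqrt{30}$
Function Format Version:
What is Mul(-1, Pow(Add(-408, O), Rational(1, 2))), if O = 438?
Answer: Mul(-1, Pow(30, Rational(1, 2))) ≈ -5.4772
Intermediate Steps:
Mul(-1, Pow(Add(-408, O), Rational(1, 2))) = Mul(-1, Pow(Add(-408, 438), Rational(1, 2))) = Mul(-1, Pow(30, Rational(1, 2)))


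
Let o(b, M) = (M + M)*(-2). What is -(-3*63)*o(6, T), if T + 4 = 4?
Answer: 0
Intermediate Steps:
T = 0 (T = -4 + 4 = 0)
o(b, M) = -4*M (o(b, M) = (2*M)*(-2) = -4*M)
-(-3*63)*o(6, T) = -(-3*63)*(-4*0) = -(-189)*0 = -1*0 = 0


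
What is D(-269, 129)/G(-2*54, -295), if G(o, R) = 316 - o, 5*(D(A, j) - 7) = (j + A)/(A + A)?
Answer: 1897/114056 ≈ 0.016632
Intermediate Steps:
D(A, j) = 7 + (A + j)/(10*A) (D(A, j) = 7 + ((j + A)/(A + A))/5 = 7 + ((A + j)/((2*A)))/5 = 7 + ((A + j)*(1/(2*A)))/5 = 7 + ((A + j)/(2*A))/5 = 7 + (A + j)/(10*A))
D(-269, 129)/G(-2*54, -295) = ((⅒)*(129 + 71*(-269))/(-269))/(316 - (-2)*54) = ((⅒)*(-1/269)*(129 - 19099))/(316 - 1*(-108)) = ((⅒)*(-1/269)*(-18970))/(316 + 108) = (1897/269)/424 = (1897/269)*(1/424) = 1897/114056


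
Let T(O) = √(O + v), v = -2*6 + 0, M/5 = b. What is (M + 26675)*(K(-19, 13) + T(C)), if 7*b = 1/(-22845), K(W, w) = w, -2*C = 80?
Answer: 11090904812/31983 + 1706293048*I*√13/31983 ≈ 3.4678e+5 + 1.9236e+5*I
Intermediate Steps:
C = -40 (C = -½*80 = -40)
b = -1/159915 (b = (⅐)/(-22845) = (⅐)*(-1/22845) = -1/159915 ≈ -6.2533e-6)
M = -1/31983 (M = 5*(-1/159915) = -1/31983 ≈ -3.1267e-5)
v = -12 (v = -12 + 0 = -12)
T(O) = √(-12 + O) (T(O) = √(O - 12) = √(-12 + O))
(M + 26675)*(K(-19, 13) + T(C)) = (-1/31983 + 26675)*(13 + √(-12 - 40)) = 853146524*(13 + √(-52))/31983 = 853146524*(13 + 2*I*√13)/31983 = 11090904812/31983 + 1706293048*I*√13/31983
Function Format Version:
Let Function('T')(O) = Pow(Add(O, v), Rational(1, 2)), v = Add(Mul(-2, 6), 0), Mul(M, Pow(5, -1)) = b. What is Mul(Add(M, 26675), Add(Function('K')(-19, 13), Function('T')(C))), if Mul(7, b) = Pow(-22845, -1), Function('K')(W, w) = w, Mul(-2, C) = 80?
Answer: Add(Rational(11090904812, 31983), Mul(Rational(1706293048, 31983), I, Pow(13, Rational(1, 2)))) ≈ Add(3.4678e+5, Mul(1.9236e+5, I))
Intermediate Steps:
C = -40 (C = Mul(Rational(-1, 2), 80) = -40)
b = Rational(-1, 159915) (b = Mul(Rational(1, 7), Pow(-22845, -1)) = Mul(Rational(1, 7), Rational(-1, 22845)) = Rational(-1, 159915) ≈ -6.2533e-6)
M = Rational(-1, 31983) (M = Mul(5, Rational(-1, 159915)) = Rational(-1, 31983) ≈ -3.1267e-5)
v = -12 (v = Add(-12, 0) = -12)
Function('T')(O) = Pow(Add(-12, O), Rational(1, 2)) (Function('T')(O) = Pow(Add(O, -12), Rational(1, 2)) = Pow(Add(-12, O), Rational(1, 2)))
Mul(Add(M, 26675), Add(Function('K')(-19, 13), Function('T')(C))) = Mul(Add(Rational(-1, 31983), 26675), Add(13, Pow(Add(-12, -40), Rational(1, 2)))) = Mul(Rational(853146524, 31983), Add(13, Pow(-52, Rational(1, 2)))) = Mul(Rational(853146524, 31983), Add(13, Mul(2, I, Pow(13, Rational(1, 2))))) = Add(Rational(11090904812, 31983), Mul(Rational(1706293048, 31983), I, Pow(13, Rational(1, 2))))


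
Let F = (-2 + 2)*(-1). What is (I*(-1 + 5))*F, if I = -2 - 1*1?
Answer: 0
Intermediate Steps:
F = 0 (F = 0*(-1) = 0)
I = -3 (I = -2 - 1 = -3)
(I*(-1 + 5))*F = -3*(-1 + 5)*0 = -3*4*0 = -12*0 = 0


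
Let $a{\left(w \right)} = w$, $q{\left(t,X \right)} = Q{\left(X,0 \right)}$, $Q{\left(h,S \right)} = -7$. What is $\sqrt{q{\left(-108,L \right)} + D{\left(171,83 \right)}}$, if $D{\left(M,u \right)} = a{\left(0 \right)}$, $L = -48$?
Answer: $i \sqrt{7} \approx 2.6458 i$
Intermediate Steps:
$q{\left(t,X \right)} = -7$
$D{\left(M,u \right)} = 0$
$\sqrt{q{\left(-108,L \right)} + D{\left(171,83 \right)}} = \sqrt{-7 + 0} = \sqrt{-7} = i \sqrt{7}$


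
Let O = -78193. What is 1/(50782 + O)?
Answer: -1/27411 ≈ -3.6482e-5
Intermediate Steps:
1/(50782 + O) = 1/(50782 - 78193) = 1/(-27411) = -1/27411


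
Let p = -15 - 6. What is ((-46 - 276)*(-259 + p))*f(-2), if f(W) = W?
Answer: -180320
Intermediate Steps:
p = -21
((-46 - 276)*(-259 + p))*f(-2) = ((-46 - 276)*(-259 - 21))*(-2) = -322*(-280)*(-2) = 90160*(-2) = -180320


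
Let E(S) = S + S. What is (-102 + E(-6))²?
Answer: 12996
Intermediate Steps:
E(S) = 2*S
(-102 + E(-6))² = (-102 + 2*(-6))² = (-102 - 12)² = (-114)² = 12996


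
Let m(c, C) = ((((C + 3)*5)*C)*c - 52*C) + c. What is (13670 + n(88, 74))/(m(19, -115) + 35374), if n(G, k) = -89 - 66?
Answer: 13515/1264973 ≈ 0.010684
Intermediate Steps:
m(c, C) = c - 52*C + C*c*(15 + 5*C) (m(c, C) = ((((3 + C)*5)*C)*c - 52*C) + c = (((15 + 5*C)*C)*c - 52*C) + c = ((C*(15 + 5*C))*c - 52*C) + c = (C*c*(15 + 5*C) - 52*C) + c = (-52*C + C*c*(15 + 5*C)) + c = c - 52*C + C*c*(15 + 5*C))
n(G, k) = -155
(13670 + n(88, 74))/(m(19, -115) + 35374) = (13670 - 155)/((19 - 52*(-115) + 5*19*(-115)² + 15*(-115)*19) + 35374) = 13515/((19 + 5980 + 5*19*13225 - 32775) + 35374) = 13515/((19 + 5980 + 1256375 - 32775) + 35374) = 13515/(1229599 + 35374) = 13515/1264973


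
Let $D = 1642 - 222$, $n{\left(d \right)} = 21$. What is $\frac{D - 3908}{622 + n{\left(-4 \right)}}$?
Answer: $- \frac{2488}{643} \approx -3.8694$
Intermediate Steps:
$D = 1420$ ($D = 1642 - 222 = 1420$)
$\frac{D - 3908}{622 + n{\left(-4 \right)}} = \frac{1420 - 3908}{622 + 21} = - \frac{2488}{643}$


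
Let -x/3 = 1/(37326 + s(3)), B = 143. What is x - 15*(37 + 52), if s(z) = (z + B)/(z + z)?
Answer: -149588094/112051 ≈ -1335.0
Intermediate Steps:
s(z) = (143 + z)/(2*z) (s(z) = (z + 143)/(z + z) = (143 + z)/((2*z)) = (143 + z)*(1/(2*z)) = (143 + z)/(2*z))
x = -9/112051 (x = -3/(37326 + (½)*(143 + 3)/3) = -3/(37326 + (½)*(⅓)*146) = -3/(37326 + 73/3) = -3/112051/3 = -3*3/112051 = -9/112051 ≈ -8.0321e-5)
x - 15*(37 + 52) = -9/112051 - 15*(37 + 52) = -9/112051 - 15*89 = -9/112051 - 1335 = -149588094/112051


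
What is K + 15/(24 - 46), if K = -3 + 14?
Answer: 227/22 ≈ 10.318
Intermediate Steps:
K = 11
K + 15/(24 - 46) = 11 + 15/(24 - 46) = 11 + 15/(-22) = 11 - 1/22*15 = 11 - 15/22 = 227/22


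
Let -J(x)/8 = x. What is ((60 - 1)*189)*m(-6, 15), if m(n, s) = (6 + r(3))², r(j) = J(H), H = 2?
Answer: 1115100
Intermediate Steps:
J(x) = -8*x
r(j) = -16 (r(j) = -8*2 = -16)
m(n, s) = 100 (m(n, s) = (6 - 16)² = (-10)² = 100)
((60 - 1)*189)*m(-6, 15) = ((60 - 1)*189)*100 = (59*189)*100 = 11151*100 = 1115100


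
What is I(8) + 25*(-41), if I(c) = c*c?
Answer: -961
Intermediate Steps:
I(c) = c**2
I(8) + 25*(-41) = 8**2 + 25*(-41) = 64 - 1025 = -961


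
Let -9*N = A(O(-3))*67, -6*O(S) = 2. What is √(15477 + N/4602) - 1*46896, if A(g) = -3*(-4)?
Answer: -46896 + √81944436899/2301 ≈ -46772.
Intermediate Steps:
O(S) = -⅓ (O(S) = -⅙*2 = -⅓)
A(g) = 12
N = -268/3 (N = -4*67/3 = -⅑*804 = -268/3 ≈ -89.333)
√(15477 + N/4602) - 1*46896 = √(15477 - 268/3/4602) - 1*46896 = √(15477 - 268/3*1/4602) - 46896 = √(15477 - 134/6903) - 46896 = √(106837597/6903) - 46896 = √81944436899/2301 - 46896 = -46896 + √81944436899/2301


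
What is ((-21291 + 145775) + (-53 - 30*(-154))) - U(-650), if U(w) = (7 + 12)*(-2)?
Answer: 129089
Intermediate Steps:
U(w) = -38 (U(w) = 19*(-2) = -38)
((-21291 + 145775) + (-53 - 30*(-154))) - U(-650) = ((-21291 + 145775) + (-53 - 30*(-154))) - 1*(-38) = (124484 + (-53 + 4620)) + 38 = (124484 + 4567) + 38 = 129051 + 38 = 129089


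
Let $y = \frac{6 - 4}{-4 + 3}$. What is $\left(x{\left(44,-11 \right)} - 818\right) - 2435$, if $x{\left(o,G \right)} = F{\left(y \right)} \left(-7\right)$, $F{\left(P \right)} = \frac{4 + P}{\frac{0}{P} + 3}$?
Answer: $- \frac{9773}{3} \approx -3257.7$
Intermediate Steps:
$y = -2$ ($y = \frac{2}{-1} = 2 \left(-1\right) = -2$)
$F{\left(P \right)} = \frac{4}{3} + \frac{P}{3}$ ($F{\left(P \right)} = \frac{4 + P}{0 + 3} = \frac{4 + P}{3} = \left(4 + P\right) \frac{1}{3} = \frac{4}{3} + \frac{P}{3}$)
$x{\left(o,G \right)} = - \frac{14}{3}$ ($x{\left(o,G \right)} = \left(\frac{4}{3} + \frac{1}{3} \left(-2\right)\right) \left(-7\right) = \left(\frac{4}{3} - \frac{2}{3}\right) \left(-7\right) = \frac{2}{3} \left(-7\right) = - \frac{14}{3}$)
$\left(x{\left(44,-11 \right)} - 818\right) - 2435 = \left(- \frac{14}{3} - 818\right) - 2435 = - \frac{2468}{3} - 2435 = - \frac{9773}{3}$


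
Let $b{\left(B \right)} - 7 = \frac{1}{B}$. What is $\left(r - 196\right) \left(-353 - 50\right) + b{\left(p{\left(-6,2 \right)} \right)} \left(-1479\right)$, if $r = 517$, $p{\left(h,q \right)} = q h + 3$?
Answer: $- \frac{418655}{3} \approx -1.3955 \cdot 10^{5}$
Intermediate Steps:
$p{\left(h,q \right)} = 3 + h q$ ($p{\left(h,q \right)} = h q + 3 = 3 + h q$)
$b{\left(B \right)} = 7 + \frac{1}{B}$
$\left(r - 196\right) \left(-353 - 50\right) + b{\left(p{\left(-6,2 \right)} \right)} \left(-1479\right) = \left(517 - 196\right) \left(-353 - 50\right) + \left(7 + \frac{1}{3 - 12}\right) \left(-1479\right) = 321 \left(-403\right) + \left(7 + \frac{1}{3 - 12}\right) \left(-1479\right) = -129363 + \left(7 + \frac{1}{-9}\right) \left(-1479\right) = -129363 + \left(7 - \frac{1}{9}\right) \left(-1479\right) = -129363 + \frac{62}{9} \left(-1479\right) = -129363 - \frac{30566}{3} = - \frac{418655}{3}$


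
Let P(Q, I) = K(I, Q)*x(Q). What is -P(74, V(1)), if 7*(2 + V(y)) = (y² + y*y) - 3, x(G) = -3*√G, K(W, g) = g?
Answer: 222*√74 ≈ 1909.7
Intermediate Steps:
V(y) = -17/7 + 2*y²/7 (V(y) = -2 + ((y² + y*y) - 3)/7 = -2 + ((y² + y²) - 3)/7 = -2 + (2*y² - 3)/7 = -2 + (-3 + 2*y²)/7 = -2 + (-3/7 + 2*y²/7) = -17/7 + 2*y²/7)
P(Q, I) = -3*Q^(3/2) (P(Q, I) = Q*(-3*√Q) = -3*Q^(3/2))
-P(74, V(1)) = -(-3)*74^(3/2) = -(-3)*74*√74 = -(-222)*√74 = 222*√74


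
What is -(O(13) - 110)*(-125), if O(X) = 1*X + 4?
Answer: -11625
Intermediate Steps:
O(X) = 4 + X (O(X) = X + 4 = 4 + X)
-(O(13) - 110)*(-125) = -((4 + 13) - 110)*(-125) = -(17 - 110)*(-125) = -(-93)*(-125) = -1*11625 = -11625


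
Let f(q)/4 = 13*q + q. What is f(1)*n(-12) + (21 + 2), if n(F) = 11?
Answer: 639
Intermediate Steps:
f(q) = 56*q (f(q) = 4*(13*q + q) = 4*(14*q) = 56*q)
f(1)*n(-12) + (21 + 2) = (56*1)*11 + (21 + 2) = 56*11 + 23 = 616 + 23 = 639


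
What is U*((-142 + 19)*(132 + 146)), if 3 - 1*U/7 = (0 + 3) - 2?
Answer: -478716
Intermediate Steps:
U = 14 (U = 21 - 7*((0 + 3) - 2) = 21 - 7*(3 - 2) = 21 - 7*1 = 21 - 7 = 14)
U*((-142 + 19)*(132 + 146)) = 14*((-142 + 19)*(132 + 146)) = 14*(-123*278) = 14*(-34194) = -478716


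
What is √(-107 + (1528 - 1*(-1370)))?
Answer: √2791 ≈ 52.830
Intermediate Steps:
√(-107 + (1528 - 1*(-1370))) = √(-107 + (1528 + 1370)) = √(-107 + 2898) = √2791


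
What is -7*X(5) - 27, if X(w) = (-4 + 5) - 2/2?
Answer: -27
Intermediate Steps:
X(w) = 0 (X(w) = 1 - 2*1/2 = 1 - 1 = 0)
-7*X(5) - 27 = -7*0 - 27 = 0 - 27 = -27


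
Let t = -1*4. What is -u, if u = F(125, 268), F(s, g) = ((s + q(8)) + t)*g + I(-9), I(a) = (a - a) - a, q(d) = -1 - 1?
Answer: -31901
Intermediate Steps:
q(d) = -2
t = -4
I(a) = -a (I(a) = 0 - a = -a)
F(s, g) = 9 + g*(-6 + s) (F(s, g) = ((s - 2) - 4)*g - 1*(-9) = ((-2 + s) - 4)*g + 9 = (-6 + s)*g + 9 = g*(-6 + s) + 9 = 9 + g*(-6 + s))
u = 31901 (u = 9 - 6*268 + 268*125 = 9 - 1608 + 33500 = 31901)
-u = -1*31901 = -31901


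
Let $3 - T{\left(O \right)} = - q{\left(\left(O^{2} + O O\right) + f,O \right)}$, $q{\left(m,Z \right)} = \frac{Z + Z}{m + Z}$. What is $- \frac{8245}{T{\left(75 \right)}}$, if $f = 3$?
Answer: $- \frac{15566560}{5689} \approx -2736.3$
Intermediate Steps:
$q{\left(m,Z \right)} = \frac{2 Z}{Z + m}$
$T{\left(O \right)} = 3 + \frac{2 O}{3 + O + 2 O^{2}}$ ($T{\left(O \right)} = 3 - - \frac{2 O}{O + \left(\left(O^{2} + O O\right) + 3\right)} = 3 - - \frac{2 O}{O + \left(\left(O^{2} + O^{2}\right) + 3\right)} = 3 - - \frac{2 O}{O + \left(2 O^{2} + 3\right)} = 3 - - \frac{2 O}{O + \left(3 + 2 O^{2}\right)} = 3 - - \frac{2 O}{3 + O + 2 O^{2}} = 3 + \frac{2 O}{3 + O + 2 O^{2}}$)
$- \frac{8245}{T{\left(75 \right)}} = - \frac{8245}{\frac{1}{3 + 75 + 2 \cdot 75^{2}} \left(9 + 5 \cdot 75 + 6 \cdot 75^{2}\right)} = - \frac{8245}{\frac{1}{3 + 75 + 2 \cdot 5625} \left(9 + 375 + 6 \cdot 5625\right)} = - \frac{8245}{\frac{1}{3 + 75 + 11250} \left(9 + 375 + 33750\right)} = - \frac{8245}{\frac{1}{11328} \cdot 34134} = - \frac{8245}{\frac{5689}{1888}} = \left(-8245\right) \frac{1888}{5689} = - \frac{15566560}{5689}$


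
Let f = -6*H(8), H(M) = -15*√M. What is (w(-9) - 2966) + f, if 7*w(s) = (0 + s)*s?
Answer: -20681/7 + 180*√2 ≈ -2699.9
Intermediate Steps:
f = 180*√2 (f = -(-90)*√8 = -(-90)*2*√2 = -(-180)*√2 = 180*√2 ≈ 254.56)
w(s) = s²/7 (w(s) = ((0 + s)*s)/7 = (s*s)/7 = s²/7)
(w(-9) - 2966) + f = ((⅐)*(-9)² - 2966) + 180*√2 = ((⅐)*81 - 2966) + 180*√2 = (81/7 - 2966) + 180*√2 = -20681/7 + 180*√2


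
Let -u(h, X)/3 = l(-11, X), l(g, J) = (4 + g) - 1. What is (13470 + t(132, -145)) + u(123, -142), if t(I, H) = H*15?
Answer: 11319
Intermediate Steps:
l(g, J) = 3 + g
u(h, X) = 24 (u(h, X) = -3*(3 - 11) = -3*(-8) = 24)
t(I, H) = 15*H
(13470 + t(132, -145)) + u(123, -142) = (13470 + 15*(-145)) + 24 = (13470 - 2175) + 24 = 11295 + 24 = 11319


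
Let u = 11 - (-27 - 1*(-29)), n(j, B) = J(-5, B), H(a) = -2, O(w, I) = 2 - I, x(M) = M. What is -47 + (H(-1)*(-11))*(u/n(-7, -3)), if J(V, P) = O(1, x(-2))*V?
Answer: -569/10 ≈ -56.900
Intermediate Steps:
J(V, P) = 4*V (J(V, P) = (2 - 1*(-2))*V = (2 + 2)*V = 4*V)
n(j, B) = -20 (n(j, B) = 4*(-5) = -20)
u = 9 (u = 11 - (-27 + 29) = 11 - 1*2 = 11 - 2 = 9)
-47 + (H(-1)*(-11))*(u/n(-7, -3)) = -47 + (-2*(-11))*(9/(-20)) = -47 + 22*(9*(-1/20)) = -47 + 22*(-9/20) = -47 - 99/10 = -569/10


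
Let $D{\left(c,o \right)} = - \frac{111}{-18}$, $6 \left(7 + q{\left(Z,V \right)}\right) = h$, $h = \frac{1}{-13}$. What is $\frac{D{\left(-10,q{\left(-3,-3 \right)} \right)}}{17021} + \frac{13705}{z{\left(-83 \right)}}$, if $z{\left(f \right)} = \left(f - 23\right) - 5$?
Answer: $- \frac{155514747}{1259554} \approx -123.47$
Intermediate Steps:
$h = - \frac{1}{13} \approx -0.076923$
$q{\left(Z,V \right)} = - \frac{547}{78}$ ($q{\left(Z,V \right)} = -7 + \frac{1}{6} \left(- \frac{1}{13}\right) = -7 - \frac{1}{78} = - \frac{547}{78}$)
$D{\left(c,o \right)} = \frac{37}{6}$ ($D{\left(c,o \right)} = \left(-111\right) \left(- \frac{1}{18}\right) = \frac{37}{6}$)
$z{\left(f \right)} = -28 + f$ ($z{\left(f \right)} = \left(-23 + f\right) - 5 = -28 + f$)
$\frac{D{\left(-10,q{\left(-3,-3 \right)} \right)}}{17021} + \frac{13705}{z{\left(-83 \right)}} = \frac{37}{6 \cdot 17021} + \frac{13705}{-28 - 83} = \frac{37}{6} \cdot \frac{1}{17021} + \frac{13705}{-111} = \frac{37}{102126} + 13705 \left(- \frac{1}{111}\right) = \frac{37}{102126} - \frac{13705}{111} = - \frac{155514747}{1259554}$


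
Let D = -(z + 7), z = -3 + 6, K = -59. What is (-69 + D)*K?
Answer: 4661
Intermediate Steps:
z = 3
D = -10 (D = -(3 + 7) = -1*10 = -10)
(-69 + D)*K = (-69 - 10)*(-59) = -79*(-59) = 4661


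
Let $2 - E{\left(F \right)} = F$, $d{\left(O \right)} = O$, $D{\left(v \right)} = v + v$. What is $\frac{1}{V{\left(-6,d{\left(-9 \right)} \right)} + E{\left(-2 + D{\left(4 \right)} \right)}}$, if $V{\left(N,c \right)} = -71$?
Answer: $- \frac{1}{75} \approx -0.013333$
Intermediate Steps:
$D{\left(v \right)} = 2 v$
$E{\left(F \right)} = 2 - F$
$\frac{1}{V{\left(-6,d{\left(-9 \right)} \right)} + E{\left(-2 + D{\left(4 \right)} \right)}} = \frac{1}{-71 + \left(2 - \left(-2 + 2 \cdot 4\right)\right)} = \frac{1}{-71 + \left(2 - \left(-2 + 8\right)\right)} = \frac{1}{-71 + \left(2 - 6\right)} = \frac{1}{-71 - 4} = \frac{1}{-75} = - \frac{1}{75}$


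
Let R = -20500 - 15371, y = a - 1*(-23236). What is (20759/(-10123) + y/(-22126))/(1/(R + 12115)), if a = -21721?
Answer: 5637892450562/111990749 ≈ 50343.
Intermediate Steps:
y = 1515 (y = -21721 - 1*(-23236) = -21721 + 23236 = 1515)
R = -35871
(20759/(-10123) + y/(-22126))/(1/(R + 12115)) = (20759/(-10123) + 1515/(-22126))/(1/(-35871 + 12115)) = (20759*(-1/10123) + 1515*(-1/22126))/(1/(-23756)) = (-20759/10123 - 1515/22126)/(-1/23756) = -474649979/223981498*(-23756) = 5637892450562/111990749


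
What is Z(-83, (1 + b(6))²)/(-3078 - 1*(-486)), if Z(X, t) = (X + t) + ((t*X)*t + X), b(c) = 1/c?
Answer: 412655/3359232 ≈ 0.12284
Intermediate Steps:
Z(X, t) = t + 2*X + X*t² (Z(X, t) = (X + t) + ((X*t)*t + X) = (X + t) + (X*t² + X) = (X + t) + (X + X*t²) = t + 2*X + X*t²)
Z(-83, (1 + b(6))²)/(-3078 - 1*(-486)) = ((1 + 1/6)² + 2*(-83) - 83*(1 + 1/6)⁴)/(-3078 - 1*(-486)) = ((1 + ⅙)² - 166 - 83*(1 + ⅙)⁴)/(-3078 + 486) = ((7/6)² - 166 - 83*((7/6)²)²)/(-2592) = (49/36 - 166 - 83*(49/36)²)*(-1/2592) = (49/36 - 166 - 83*2401/1296)*(-1/2592) = (49/36 - 166 - 199283/1296)*(-1/2592) = -412655/1296*(-1/2592) = 412655/3359232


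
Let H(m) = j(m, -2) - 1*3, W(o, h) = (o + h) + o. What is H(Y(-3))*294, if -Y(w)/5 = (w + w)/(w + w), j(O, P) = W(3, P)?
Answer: 294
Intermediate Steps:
W(o, h) = h + 2*o (W(o, h) = (h + o) + o = h + 2*o)
j(O, P) = 6 + P (j(O, P) = P + 2*3 = P + 6 = 6 + P)
Y(w) = -5 (Y(w) = -5*(w + w)/(w + w) = -5*2*w/(2*w) = -5*2*w*1/(2*w) = -5*1 = -5)
H(m) = 1 (H(m) = (6 - 2) - 1*3 = 4 - 3 = 1)
H(Y(-3))*294 = 1*294 = 294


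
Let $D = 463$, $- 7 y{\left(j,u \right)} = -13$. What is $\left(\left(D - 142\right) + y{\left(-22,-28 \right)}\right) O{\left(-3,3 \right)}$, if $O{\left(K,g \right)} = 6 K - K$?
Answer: $- \frac{33900}{7} \approx -4842.9$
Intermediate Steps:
$y{\left(j,u \right)} = \frac{13}{7}$ ($y{\left(j,u \right)} = \left(- \frac{1}{7}\right) \left(-13\right) = \frac{13}{7}$)
$O{\left(K,g \right)} = 5 K$
$\left(\left(D - 142\right) + y{\left(-22,-28 \right)}\right) O{\left(-3,3 \right)} = \left(\left(463 - 142\right) + \frac{13}{7}\right) 5 \left(-3\right) = \left(\left(463 - 142\right) + \frac{13}{7}\right) \left(-15\right) = \left(321 + \frac{13}{7}\right) \left(-15\right) = \frac{2260}{7} \left(-15\right) = - \frac{33900}{7}$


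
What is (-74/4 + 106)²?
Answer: 30625/4 ≈ 7656.3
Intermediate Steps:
(-74/4 + 106)² = (-74*¼ + 106)² = (-37/2 + 106)² = (175/2)² = 30625/4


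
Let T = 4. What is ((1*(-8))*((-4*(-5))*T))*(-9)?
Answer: 5760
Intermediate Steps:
((1*(-8))*((-4*(-5))*T))*(-9) = ((1*(-8))*(-4*(-5)*4))*(-9) = -160*4*(-9) = -8*80*(-9) = -640*(-9) = 5760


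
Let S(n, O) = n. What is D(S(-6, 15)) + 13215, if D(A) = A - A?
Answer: 13215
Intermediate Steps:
D(A) = 0
D(S(-6, 15)) + 13215 = 0 + 13215 = 13215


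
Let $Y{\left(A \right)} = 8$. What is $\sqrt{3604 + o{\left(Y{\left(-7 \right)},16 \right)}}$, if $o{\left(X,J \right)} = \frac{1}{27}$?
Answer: $\frac{\sqrt{291927}}{9} \approx 60.034$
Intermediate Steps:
$o{\left(X,J \right)} = \frac{1}{27}$
$\sqrt{3604 + o{\left(Y{\left(-7 \right)},16 \right)}} = \sqrt{3604 + \frac{1}{27}} = \sqrt{\frac{97309}{27}} = \frac{\sqrt{291927}}{9}$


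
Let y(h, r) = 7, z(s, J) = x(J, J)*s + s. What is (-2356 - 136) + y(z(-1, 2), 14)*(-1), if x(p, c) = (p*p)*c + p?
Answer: -2499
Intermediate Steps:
x(p, c) = p + c*p² (x(p, c) = p²*c + p = c*p² + p = p + c*p²)
z(s, J) = s + J*s*(1 + J²) (z(s, J) = (J*(1 + J*J))*s + s = (J*(1 + J²))*s + s = J*s*(1 + J²) + s = s + J*s*(1 + J²))
(-2356 - 136) + y(z(-1, 2), 14)*(-1) = (-2356 - 136) + 7*(-1) = -2492 - 7 = -2499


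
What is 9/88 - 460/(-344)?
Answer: 5447/3784 ≈ 1.4395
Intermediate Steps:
9/88 - 460/(-344) = 9*(1/88) - 460*(-1/344) = 9/88 + 115/86 = 5447/3784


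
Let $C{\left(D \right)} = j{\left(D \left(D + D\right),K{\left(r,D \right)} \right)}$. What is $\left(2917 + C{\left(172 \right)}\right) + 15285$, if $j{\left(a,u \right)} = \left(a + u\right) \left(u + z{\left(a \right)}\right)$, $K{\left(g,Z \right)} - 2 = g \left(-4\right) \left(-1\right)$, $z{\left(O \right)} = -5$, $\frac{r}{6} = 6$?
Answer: $8381476$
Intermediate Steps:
$r = 36$ ($r = 6 \cdot 6 = 36$)
$K{\left(g,Z \right)} = 2 + 4 g$ ($K{\left(g,Z \right)} = 2 + g \left(-4\right) \left(-1\right) = 2 + - 4 g \left(-1\right) = 2 + 4 g$)
$j{\left(a,u \right)} = \left(-5 + u\right) \left(a + u\right)$ ($j{\left(a,u \right)} = \left(a + u\right) \left(u - 5\right) = \left(a + u\right) \left(-5 + u\right) = \left(-5 + u\right) \left(a + u\right)$)
$C{\left(D \right)} = 20586 + 282 D^{2}$ ($C{\left(D \right)} = \left(2 + 4 \cdot 36\right)^{2} - 5 D \left(D + D\right) - 5 \left(2 + 4 \cdot 36\right) + D \left(D + D\right) \left(2 + 4 \cdot 36\right) = \left(2 + 144\right)^{2} - 5 D 2 D - 5 \left(2 + 144\right) + D 2 D \left(2 + 144\right) = 146^{2} - 5 \cdot 2 D^{2} - 730 + 2 D^{2} \cdot 146 = 21316 - 10 D^{2} - 730 + 292 D^{2} = 20586 + 282 D^{2}$)
$\left(2917 + C{\left(172 \right)}\right) + 15285 = \left(2917 + \left(20586 + 282 \cdot 172^{2}\right)\right) + 15285 = \left(2917 + \left(20586 + 282 \cdot 29584\right)\right) + 15285 = \left(2917 + \left(20586 + 8342688\right)\right) + 15285 = \left(2917 + 8363274\right) + 15285 = 8366191 + 15285 = 8381476$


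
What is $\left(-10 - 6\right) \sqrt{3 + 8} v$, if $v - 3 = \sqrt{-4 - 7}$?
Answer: $- 176 i - 48 \sqrt{11} \approx -159.2 - 176.0 i$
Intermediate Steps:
$v = 3 + i \sqrt{11}$ ($v = 3 + \sqrt{-4 - 7} = 3 + \sqrt{-11} = 3 + i \sqrt{11} \approx 3.0 + 3.3166 i$)
$\left(-10 - 6\right) \sqrt{3 + 8} v = \left(-10 - 6\right) \sqrt{3 + 8} \left(3 + i \sqrt{11}\right) = \left(-10 - 6\right) \sqrt{11} \left(3 + i \sqrt{11}\right) = - 16 \sqrt{11} \left(3 + i \sqrt{11}\right)$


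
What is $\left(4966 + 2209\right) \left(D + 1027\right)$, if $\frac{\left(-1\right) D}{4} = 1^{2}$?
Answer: $7340025$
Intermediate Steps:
$D = -4$ ($D = - 4 \cdot 1^{2} = \left(-4\right) 1 = -4$)
$\left(4966 + 2209\right) \left(D + 1027\right) = \left(4966 + 2209\right) \left(-4 + 1027\right) = 7175 \cdot 1023 = 7340025$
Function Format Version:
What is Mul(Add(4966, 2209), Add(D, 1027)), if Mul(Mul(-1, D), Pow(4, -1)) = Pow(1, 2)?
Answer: 7340025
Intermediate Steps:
D = -4 (D = Mul(-4, Pow(1, 2)) = Mul(-4, 1) = -4)
Mul(Add(4966, 2209), Add(D, 1027)) = Mul(Add(4966, 2209), Add(-4, 1027)) = Mul(7175, 1023) = 7340025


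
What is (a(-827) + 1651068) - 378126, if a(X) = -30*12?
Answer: 1272582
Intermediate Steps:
a(X) = -360
(a(-827) + 1651068) - 378126 = (-360 + 1651068) - 378126 = 1650708 - 378126 = 1272582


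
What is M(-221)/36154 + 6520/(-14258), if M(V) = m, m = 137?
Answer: -116885367/257741866 ≈ -0.45350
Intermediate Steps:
M(V) = 137
M(-221)/36154 + 6520/(-14258) = 137/36154 + 6520/(-14258) = 137*(1/36154) + 6520*(-1/14258) = 137/36154 - 3260/7129 = -116885367/257741866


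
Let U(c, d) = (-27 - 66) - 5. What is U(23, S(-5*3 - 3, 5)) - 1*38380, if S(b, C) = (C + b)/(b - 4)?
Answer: -38478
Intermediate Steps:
S(b, C) = (C + b)/(-4 + b)
U(c, d) = -98 (U(c, d) = -93 - 5 = -98)
U(23, S(-5*3 - 3, 5)) - 1*38380 = -98 - 1*38380 = -98 - 38380 = -38478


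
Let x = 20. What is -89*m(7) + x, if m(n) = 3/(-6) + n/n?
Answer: -49/2 ≈ -24.500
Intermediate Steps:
m(n) = ½ (m(n) = 3*(-⅙) + 1 = -½ + 1 = ½)
-89*m(7) + x = -89*½ + 20 = -89/2 + 20 = -49/2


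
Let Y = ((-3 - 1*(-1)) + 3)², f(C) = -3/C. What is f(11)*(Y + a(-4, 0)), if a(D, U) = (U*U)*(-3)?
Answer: -3/11 ≈ -0.27273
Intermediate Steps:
a(D, U) = -3*U² (a(D, U) = U²*(-3) = -3*U²)
Y = 1 (Y = ((-3 + 1) + 3)² = (-2 + 3)² = 1² = 1)
f(11)*(Y + a(-4, 0)) = (-3/11)*(1 - 3*0²) = (-3*1/11)*(1 - 3*0) = -3*(1 + 0)/11 = -3/11*1 = -3/11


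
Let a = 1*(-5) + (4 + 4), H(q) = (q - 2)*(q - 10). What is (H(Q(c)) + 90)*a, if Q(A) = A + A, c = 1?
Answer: 270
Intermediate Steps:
Q(A) = 2*A
H(q) = (-10 + q)*(-2 + q) (H(q) = (-2 + q)*(-10 + q) = (-10 + q)*(-2 + q))
a = 3 (a = -5 + 8 = 3)
(H(Q(c)) + 90)*a = ((20 + (2*1)² - 24) + 90)*3 = ((20 + 2² - 12*2) + 90)*3 = ((20 + 4 - 24) + 90)*3 = (0 + 90)*3 = 90*3 = 270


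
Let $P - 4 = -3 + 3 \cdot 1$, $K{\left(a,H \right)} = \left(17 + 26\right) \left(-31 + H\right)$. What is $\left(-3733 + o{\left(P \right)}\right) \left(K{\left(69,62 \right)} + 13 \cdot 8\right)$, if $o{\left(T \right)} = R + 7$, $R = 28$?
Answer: $-5314026$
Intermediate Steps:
$K{\left(a,H \right)} = -1333 + 43 H$ ($K{\left(a,H \right)} = 43 \left(-31 + H\right) = -1333 + 43 H$)
$P = 4$ ($P = 4 + \left(-3 + 3 \cdot 1\right) = 4 + \left(-3 + 3\right) = 4 + 0 = 4$)
$o{\left(T \right)} = 35$ ($o{\left(T \right)} = 28 + 7 = 35$)
$\left(-3733 + o{\left(P \right)}\right) \left(K{\left(69,62 \right)} + 13 \cdot 8\right) = \left(-3733 + 35\right) \left(\left(-1333 + 43 \cdot 62\right) + 13 \cdot 8\right) = - 3698 \left(\left(-1333 + 2666\right) + 104\right) = - 3698 \left(1333 + 104\right) = \left(-3698\right) 1437 = -5314026$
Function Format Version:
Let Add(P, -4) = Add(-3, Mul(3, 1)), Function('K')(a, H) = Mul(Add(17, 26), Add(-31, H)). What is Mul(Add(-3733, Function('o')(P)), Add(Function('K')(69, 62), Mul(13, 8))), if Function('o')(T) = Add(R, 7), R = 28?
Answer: -5314026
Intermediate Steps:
Function('K')(a, H) = Add(-1333, Mul(43, H)) (Function('K')(a, H) = Mul(43, Add(-31, H)) = Add(-1333, Mul(43, H)))
P = 4 (P = Add(4, Add(-3, Mul(3, 1))) = Add(4, Add(-3, 3)) = Add(4, 0) = 4)
Function('o')(T) = 35 (Function('o')(T) = Add(28, 7) = 35)
Mul(Add(-3733, Function('o')(P)), Add(Function('K')(69, 62), Mul(13, 8))) = Mul(Add(-3733, 35), Add(Add(-1333, Mul(43, 62)), Mul(13, 8))) = Mul(-3698, Add(Add(-1333, 2666), 104)) = Mul(-3698, Add(1333, 104)) = Mul(-3698, 1437) = -5314026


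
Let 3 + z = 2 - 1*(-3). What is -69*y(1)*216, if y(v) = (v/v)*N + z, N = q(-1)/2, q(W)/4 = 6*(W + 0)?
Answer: 149040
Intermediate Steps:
z = 2 (z = -3 + (2 - 1*(-3)) = -3 + (2 + 3) = -3 + 5 = 2)
q(W) = 24*W (q(W) = 4*(6*(W + 0)) = 4*(6*W) = 24*W)
N = -12 (N = (24*(-1))/2 = -24*½ = -12)
y(v) = -10 (y(v) = (v/v)*(-12) + 2 = 1*(-12) + 2 = -12 + 2 = -10)
-69*y(1)*216 = -69*(-10)*216 = 690*216 = 149040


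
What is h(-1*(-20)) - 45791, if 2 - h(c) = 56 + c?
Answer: -45865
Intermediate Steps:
h(c) = -54 - c (h(c) = 2 - (56 + c) = 2 + (-56 - c) = -54 - c)
h(-1*(-20)) - 45791 = (-54 - (-1)*(-20)) - 45791 = (-54 - 1*20) - 45791 = (-54 - 20) - 45791 = -74 - 45791 = -45865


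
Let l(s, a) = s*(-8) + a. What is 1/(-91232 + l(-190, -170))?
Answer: -1/89882 ≈ -1.1126e-5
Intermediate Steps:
l(s, a) = a - 8*s (l(s, a) = -8*s + a = a - 8*s)
1/(-91232 + l(-190, -170)) = 1/(-91232 + (-170 - 8*(-190))) = 1/(-91232 + (-170 + 1520)) = 1/(-91232 + 1350) = 1/(-89882) = -1/89882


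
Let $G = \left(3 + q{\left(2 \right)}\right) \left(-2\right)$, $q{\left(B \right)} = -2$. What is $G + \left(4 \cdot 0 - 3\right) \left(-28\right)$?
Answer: $82$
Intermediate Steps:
$G = -2$ ($G = \left(3 - 2\right) \left(-2\right) = 1 \left(-2\right) = -2$)
$G + \left(4 \cdot 0 - 3\right) \left(-28\right) = -2 + \left(4 \cdot 0 - 3\right) \left(-28\right) = -2 + \left(0 - 3\right) \left(-28\right) = -2 - -84 = -2 + 84 = 82$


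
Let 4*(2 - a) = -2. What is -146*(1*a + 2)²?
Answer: -5913/2 ≈ -2956.5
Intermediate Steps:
a = 5/2 (a = 2 - ¼*(-2) = 2 + ½ = 5/2 ≈ 2.5000)
-146*(1*a + 2)² = -146*(1*(5/2) + 2)² = -146*(5/2 + 2)² = -146*(9/2)² = -146*81/4 = -5913/2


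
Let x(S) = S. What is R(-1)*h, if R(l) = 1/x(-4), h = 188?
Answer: -47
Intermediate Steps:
R(l) = -¼ (R(l) = 1/(-4) = -¼)
R(-1)*h = -¼*188 = -47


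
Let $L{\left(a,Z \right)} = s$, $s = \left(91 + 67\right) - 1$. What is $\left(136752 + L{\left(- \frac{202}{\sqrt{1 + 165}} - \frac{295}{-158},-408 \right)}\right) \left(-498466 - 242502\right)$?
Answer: $-101445187912$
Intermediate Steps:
$s = 157$ ($s = 158 - 1 = 157$)
$L{\left(a,Z \right)} = 157$
$\left(136752 + L{\left(- \frac{202}{\sqrt{1 + 165}} - \frac{295}{-158},-408 \right)}\right) \left(-498466 - 242502\right) = \left(136752 + 157\right) \left(-498466 - 242502\right) = 136909 \left(-740968\right) = -101445187912$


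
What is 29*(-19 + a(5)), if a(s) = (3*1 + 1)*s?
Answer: 29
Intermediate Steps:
a(s) = 4*s (a(s) = (3 + 1)*s = 4*s)
29*(-19 + a(5)) = 29*(-19 + 4*5) = 29*(-19 + 20) = 29*1 = 29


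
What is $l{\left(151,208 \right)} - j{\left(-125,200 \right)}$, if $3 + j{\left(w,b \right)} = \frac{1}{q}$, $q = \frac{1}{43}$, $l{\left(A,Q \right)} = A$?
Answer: $111$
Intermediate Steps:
$q = \frac{1}{43} \approx 0.023256$
$j{\left(w,b \right)} = 40$ ($j{\left(w,b \right)} = -3 + \frac{1}{\frac{1}{43}} = -3 + 43 = 40$)
$l{\left(151,208 \right)} - j{\left(-125,200 \right)} = 151 - 40 = 111$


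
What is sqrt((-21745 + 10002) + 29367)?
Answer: 2*sqrt(4406) ≈ 132.76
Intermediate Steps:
sqrt((-21745 + 10002) + 29367) = sqrt(-11743 + 29367) = sqrt(17624) = 2*sqrt(4406)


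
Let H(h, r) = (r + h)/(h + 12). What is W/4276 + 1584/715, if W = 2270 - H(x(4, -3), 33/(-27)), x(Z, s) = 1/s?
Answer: 572477/208455 ≈ 2.7463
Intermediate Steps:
H(h, r) = (h + r)/(12 + h)
W = 34052/15 (W = 2270 - (1/(-3) + 33/(-27))/(12 + 1/(-3)) = 2270 - (-⅓ + 33*(-1/27))/(12 - ⅓) = 2270 - (-⅓ - 11/9)/35/3 = 2270 - 3*(-14)/(35*9) = 2270 - 1*(-2/15) = 2270 + 2/15 = 34052/15 ≈ 2270.1)
W/4276 + 1584/715 = (34052/15)/4276 + 1584/715 = (34052/15)*(1/4276) + 1584*(1/715) = 8513/16035 + 144/65 = 572477/208455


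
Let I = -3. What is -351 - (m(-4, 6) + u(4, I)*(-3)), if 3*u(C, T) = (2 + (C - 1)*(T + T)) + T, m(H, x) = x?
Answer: -376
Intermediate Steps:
u(C, T) = ⅔ + T/3 + 2*T*(-1 + C)/3 (u(C, T) = ((2 + (C - 1)*(T + T)) + T)/3 = ((2 + (-1 + C)*(2*T)) + T)/3 = ((2 + 2*T*(-1 + C)) + T)/3 = (2 + T + 2*T*(-1 + C))/3 = ⅔ + T/3 + 2*T*(-1 + C)/3)
-351 - (m(-4, 6) + u(4, I)*(-3)) = -351 - (6 + (⅔ - ⅓*(-3) + (⅔)*4*(-3))*(-3)) = -351 - (6 + (⅔ + 1 - 8)*(-3)) = -351 - (6 - 19/3*(-3)) = -351 - (6 + 19) = -351 - 1*25 = -351 - 25 = -376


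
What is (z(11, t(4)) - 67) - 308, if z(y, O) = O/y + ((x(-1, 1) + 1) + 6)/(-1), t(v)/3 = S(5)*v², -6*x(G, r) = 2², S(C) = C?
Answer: -11864/33 ≈ -359.52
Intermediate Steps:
x(G, r) = -⅔ (x(G, r) = -⅙*2² = -⅙*4 = -⅔)
t(v) = 15*v² (t(v) = 3*(5*v²) = 15*v²)
z(y, O) = -19/3 + O/y (z(y, O) = O/y + ((-⅔ + 1) + 6)/(-1) = O/y + (⅓ + 6)*(-1) = O/y + (19/3)*(-1) = O/y - 19/3 = -19/3 + O/y)
(z(11, t(4)) - 67) - 308 = ((-19/3 + (15*4²)/11) - 67) - 308 = ((-19/3 + (15*16)*(1/11)) - 67) - 308 = ((-19/3 + 240*(1/11)) - 67) - 308 = ((-19/3 + 240/11) - 67) - 308 = (511/33 - 67) - 308 = -1700/33 - 308 = -11864/33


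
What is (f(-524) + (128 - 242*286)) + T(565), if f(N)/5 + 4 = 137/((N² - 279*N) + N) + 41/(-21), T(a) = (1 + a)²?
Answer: 2217265023961/8825208 ≈ 2.5124e+5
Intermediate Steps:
f(N) = -625/21 + 685/(N² - 278*N) (f(N) = -20 + 5*(137/((N² - 279*N) + N) + 41/(-21)) = -20 + 5*(137/(N² - 278*N) + 41*(-1/21)) = -20 + 5*(137/(N² - 278*N) - 41/21) = -20 + 5*(-41/21 + 137/(N² - 278*N)) = -20 + (-205/21 + 685/(N² - 278*N)) = -625/21 + 685/(N² - 278*N))
(f(-524) + (128 - 242*286)) + T(565) = ((5/21)*(2877 - 125*(-524)² + 34750*(-524))/(-524*(-278 - 524)) + (128 - 242*286)) + (1 + 565)² = ((5/21)*(-1/524)*(2877 - 125*274576 - 18209000)/(-802) + (128 - 69212)) + 566² = ((5/21)*(-1/524)*(-1/802)*(2877 - 34322000 - 18209000) - 69084) + 320356 = ((5/21)*(-1/524)*(-1/802)*(-52528123) - 69084) + 320356 = (-262640615/8825208 - 69084) + 320356 = -609943310087/8825208 + 320356 = 2217265023961/8825208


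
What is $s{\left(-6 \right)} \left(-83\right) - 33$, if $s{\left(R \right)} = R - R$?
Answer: $-33$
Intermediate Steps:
$s{\left(R \right)} = 0$
$s{\left(-6 \right)} \left(-83\right) - 33 = 0 \left(-83\right) - 33 = 0 - 33 = -33$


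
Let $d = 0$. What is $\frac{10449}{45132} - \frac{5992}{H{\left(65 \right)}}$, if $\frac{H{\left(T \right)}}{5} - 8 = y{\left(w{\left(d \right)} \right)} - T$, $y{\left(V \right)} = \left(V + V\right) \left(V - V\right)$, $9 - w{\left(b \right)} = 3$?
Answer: $\frac{91136303}{4287540} \approx 21.256$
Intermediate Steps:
$w{\left(b \right)} = 6$ ($w{\left(b \right)} = 9 - 3 = 6$)
$y{\left(V \right)} = 0$ ($y{\left(V \right)} = 2 V 0 = 0$)
$H{\left(T \right)} = 40 - 5 T$ ($H{\left(T \right)} = 40 + 5 \left(0 - T\right) = 40 + 5 \left(- T\right) = 40 - 5 T$)
$\frac{10449}{45132} - \frac{5992}{H{\left(65 \right)}} = \frac{10449}{45132} - \frac{5992}{40 - 325} = 10449 \cdot \frac{1}{45132} - \frac{5992}{40 - 325} = \frac{3483}{15044} - \frac{5992}{-285} = \frac{3483}{15044} - - \frac{5992}{285} = \frac{3483}{15044} + \frac{5992}{285} = \frac{91136303}{4287540}$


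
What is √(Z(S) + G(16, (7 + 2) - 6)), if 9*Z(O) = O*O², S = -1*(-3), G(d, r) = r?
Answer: √6 ≈ 2.4495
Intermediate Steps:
S = 3
Z(O) = O³/9 (Z(O) = (O*O²)/9 = O³/9)
√(Z(S) + G(16, (7 + 2) - 6)) = √((⅑)*3³ + ((7 + 2) - 6)) = √((⅑)*27 + (9 - 6)) = √(3 + 3) = √6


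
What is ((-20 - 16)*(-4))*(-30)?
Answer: -4320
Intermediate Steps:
((-20 - 16)*(-4))*(-30) = -36*(-4)*(-30) = 144*(-30) = -4320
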